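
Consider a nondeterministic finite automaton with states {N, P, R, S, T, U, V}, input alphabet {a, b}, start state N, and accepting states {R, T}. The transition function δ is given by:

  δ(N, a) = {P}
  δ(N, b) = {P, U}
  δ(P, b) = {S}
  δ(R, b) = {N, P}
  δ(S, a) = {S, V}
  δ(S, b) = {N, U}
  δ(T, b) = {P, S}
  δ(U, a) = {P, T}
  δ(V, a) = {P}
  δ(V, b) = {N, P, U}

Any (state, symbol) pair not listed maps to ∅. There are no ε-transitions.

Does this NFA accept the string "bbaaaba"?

Yes

Start in {N}.
Read 'b': {N} → {P, U}.
Read 'b': {P, U} → {S}.
Read 'a': {S} → {S, V}.
Read 'a': {S, V} → {P, S, V}.
Read 'a': {P, S, V} → {P, S, V}.
Read 'b': {P, S, V} → {N, P, S, U}.
Read 'a': {N, P, S, U} → {P, S, T, V}.
The final set {P, S, T, V} contains the accepting state T.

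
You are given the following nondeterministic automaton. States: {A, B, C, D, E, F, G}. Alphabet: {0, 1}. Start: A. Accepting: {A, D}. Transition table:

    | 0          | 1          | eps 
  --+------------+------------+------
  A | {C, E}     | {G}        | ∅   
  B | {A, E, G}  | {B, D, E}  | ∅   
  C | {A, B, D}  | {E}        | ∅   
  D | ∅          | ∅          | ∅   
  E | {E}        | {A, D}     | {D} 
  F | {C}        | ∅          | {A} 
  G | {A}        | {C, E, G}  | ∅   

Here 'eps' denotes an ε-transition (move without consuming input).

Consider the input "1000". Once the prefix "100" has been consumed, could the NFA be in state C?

Yes

Start in {A}.
Read '1': A→{G}; now {G}.
Read '0': G→{A}; now {A}.
Read '0': A→{C, E}; union {C, E}; ε-closure = {C, D, E}.
State C is in {C, D, E}.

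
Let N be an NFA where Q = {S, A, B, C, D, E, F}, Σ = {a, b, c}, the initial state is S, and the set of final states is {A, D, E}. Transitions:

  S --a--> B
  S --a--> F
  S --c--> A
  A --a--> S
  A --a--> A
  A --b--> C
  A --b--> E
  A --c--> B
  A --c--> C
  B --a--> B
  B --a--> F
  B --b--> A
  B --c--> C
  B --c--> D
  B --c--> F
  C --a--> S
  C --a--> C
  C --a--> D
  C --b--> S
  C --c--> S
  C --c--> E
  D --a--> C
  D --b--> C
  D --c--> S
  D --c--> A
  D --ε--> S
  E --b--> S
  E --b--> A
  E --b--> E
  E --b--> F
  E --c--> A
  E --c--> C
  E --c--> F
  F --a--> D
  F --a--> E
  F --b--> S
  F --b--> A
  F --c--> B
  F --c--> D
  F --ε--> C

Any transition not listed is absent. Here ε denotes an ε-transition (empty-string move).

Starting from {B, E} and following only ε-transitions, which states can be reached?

{B, E}

Begin with {B, E}.
No ε-moves leave this set, so the closure equals the set itself.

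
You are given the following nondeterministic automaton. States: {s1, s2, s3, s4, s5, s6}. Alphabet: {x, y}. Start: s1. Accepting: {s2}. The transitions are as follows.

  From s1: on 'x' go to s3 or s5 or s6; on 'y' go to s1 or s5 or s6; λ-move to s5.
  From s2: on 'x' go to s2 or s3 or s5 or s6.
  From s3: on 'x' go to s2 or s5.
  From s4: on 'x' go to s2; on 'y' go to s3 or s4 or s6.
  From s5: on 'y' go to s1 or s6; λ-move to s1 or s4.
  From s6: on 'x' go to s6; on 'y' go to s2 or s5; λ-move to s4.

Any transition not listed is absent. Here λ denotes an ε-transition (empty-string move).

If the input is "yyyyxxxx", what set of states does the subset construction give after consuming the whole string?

{s1, s2, s3, s4, s5, s6}

Start: ε-closure({s1}) = {s1, s4, s5}.
Read 'y': {s1, s4, s5} → {s1, s3, s4, s5, s6}.
Read 'y': {s1, s3, s4, s5, s6} → {s1, s2, s3, s4, s5, s6}.
Read 'y': {s1, s2, s3, s4, s5, s6} → {s1, s2, s3, s4, s5, s6}.
Read 'y': {s1, s2, s3, s4, s5, s6} → {s1, s2, s3, s4, s5, s6}.
Read 'x': {s1, s2, s3, s4, s5, s6} → {s1, s2, s3, s4, s5, s6}.
Read 'x': {s1, s2, s3, s4, s5, s6} → {s1, s2, s3, s4, s5, s6}.
Read 'x': {s1, s2, s3, s4, s5, s6} → {s1, s2, s3, s4, s5, s6}.
Read 'x': {s1, s2, s3, s4, s5, s6} → {s1, s2, s3, s4, s5, s6}.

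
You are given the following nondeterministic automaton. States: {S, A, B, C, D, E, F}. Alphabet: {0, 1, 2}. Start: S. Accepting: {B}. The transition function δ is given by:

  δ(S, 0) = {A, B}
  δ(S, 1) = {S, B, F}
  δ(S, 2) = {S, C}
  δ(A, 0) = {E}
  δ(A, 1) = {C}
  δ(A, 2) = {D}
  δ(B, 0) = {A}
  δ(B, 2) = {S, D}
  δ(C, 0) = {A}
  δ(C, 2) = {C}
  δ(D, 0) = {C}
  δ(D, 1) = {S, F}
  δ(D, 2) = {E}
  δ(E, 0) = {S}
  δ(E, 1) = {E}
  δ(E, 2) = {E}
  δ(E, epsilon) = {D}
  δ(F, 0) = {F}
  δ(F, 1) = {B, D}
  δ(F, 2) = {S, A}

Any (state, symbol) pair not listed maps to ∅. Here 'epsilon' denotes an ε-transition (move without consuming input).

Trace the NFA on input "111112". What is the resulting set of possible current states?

{S, A, C, D, E}

Start in {S}.
Read '1': S→{S, B, F}; now {S, B, F}.
Read '1': S→{S, B, F}, B→∅, F→{B, D}; now {S, B, D, F}.
Read '1': S→{S, B, F}, B→∅, D→{S, F}, F→{B, D}; now {S, B, D, F}.
Read '1': S→{S, B, F}, B→∅, D→{S, F}, F→{B, D}; now {S, B, D, F}.
Read '1': S→{S, B, F}, B→∅, D→{S, F}, F→{B, D}; now {S, B, D, F}.
Read '2': S→{S, C}, B→{S, D}, D→{E}, F→{S, A}; now {S, A, C, D, E}.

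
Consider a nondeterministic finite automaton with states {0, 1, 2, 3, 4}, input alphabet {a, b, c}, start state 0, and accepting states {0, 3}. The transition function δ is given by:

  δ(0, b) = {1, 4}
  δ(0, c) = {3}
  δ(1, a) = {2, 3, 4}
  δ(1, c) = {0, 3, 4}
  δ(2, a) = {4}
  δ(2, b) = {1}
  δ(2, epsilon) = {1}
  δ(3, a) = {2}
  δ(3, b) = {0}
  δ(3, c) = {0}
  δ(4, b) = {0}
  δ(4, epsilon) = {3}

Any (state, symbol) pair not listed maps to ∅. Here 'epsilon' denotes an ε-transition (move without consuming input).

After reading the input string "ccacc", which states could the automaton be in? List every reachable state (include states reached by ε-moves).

∅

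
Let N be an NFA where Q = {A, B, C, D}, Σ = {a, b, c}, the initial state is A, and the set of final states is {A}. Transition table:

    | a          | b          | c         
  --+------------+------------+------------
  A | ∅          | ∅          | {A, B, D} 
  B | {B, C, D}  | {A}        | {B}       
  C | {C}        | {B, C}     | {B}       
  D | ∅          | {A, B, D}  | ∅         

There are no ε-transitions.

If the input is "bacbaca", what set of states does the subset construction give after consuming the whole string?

Start in {A}.
Read 'b': A→∅; now ∅.
The set is empty and remains empty for the remaining 6 symbols.

∅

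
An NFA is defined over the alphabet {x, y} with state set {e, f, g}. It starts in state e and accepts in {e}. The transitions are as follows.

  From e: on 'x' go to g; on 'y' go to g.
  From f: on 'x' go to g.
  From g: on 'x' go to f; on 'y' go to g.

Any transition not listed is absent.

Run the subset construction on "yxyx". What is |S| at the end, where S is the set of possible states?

0

Start in {e}.
Read 'y': {e} → {g}.
Read 'x': {g} → {f}.
Read 'y': {f} → ∅.
The set is empty and remains empty for the remaining 1 symbol.
That set has 0 states.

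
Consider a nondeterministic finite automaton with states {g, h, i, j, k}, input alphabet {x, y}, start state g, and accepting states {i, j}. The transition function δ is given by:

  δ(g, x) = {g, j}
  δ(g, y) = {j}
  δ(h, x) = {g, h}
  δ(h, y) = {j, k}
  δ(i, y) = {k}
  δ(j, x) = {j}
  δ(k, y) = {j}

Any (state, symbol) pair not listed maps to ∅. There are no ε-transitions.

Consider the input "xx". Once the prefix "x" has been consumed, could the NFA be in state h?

Start in {g}.
Read 'x': g→{g, j}; now {g, j}.
State h is not in {g, j}.

No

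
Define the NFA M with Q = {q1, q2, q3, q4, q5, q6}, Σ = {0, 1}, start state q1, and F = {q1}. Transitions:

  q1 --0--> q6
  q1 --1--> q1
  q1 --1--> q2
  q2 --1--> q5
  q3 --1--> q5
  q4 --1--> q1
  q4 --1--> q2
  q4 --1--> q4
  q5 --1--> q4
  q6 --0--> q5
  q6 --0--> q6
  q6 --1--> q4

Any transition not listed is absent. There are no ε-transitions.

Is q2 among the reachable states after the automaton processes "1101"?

Start in {q1}.
Read '1': {q1} → {q1, q2}.
Read '1': {q1, q2} → {q1, q2, q5}.
Read '0': {q1, q2, q5} → {q6}.
Read '1': {q6} → {q4}.
State q2 is not in {q4}.

No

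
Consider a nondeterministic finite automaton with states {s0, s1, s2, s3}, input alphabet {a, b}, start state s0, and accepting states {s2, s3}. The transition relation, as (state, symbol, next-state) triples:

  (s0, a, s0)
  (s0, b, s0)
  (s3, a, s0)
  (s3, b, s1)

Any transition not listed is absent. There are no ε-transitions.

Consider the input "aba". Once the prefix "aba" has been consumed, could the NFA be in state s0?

Start in {s0}.
Read 'a': s0→{s0}; now {s0}.
Read 'b': s0→{s0}; now {s0}.
Read 'a': s0→{s0}; now {s0}.
State s0 is in {s0}.

Yes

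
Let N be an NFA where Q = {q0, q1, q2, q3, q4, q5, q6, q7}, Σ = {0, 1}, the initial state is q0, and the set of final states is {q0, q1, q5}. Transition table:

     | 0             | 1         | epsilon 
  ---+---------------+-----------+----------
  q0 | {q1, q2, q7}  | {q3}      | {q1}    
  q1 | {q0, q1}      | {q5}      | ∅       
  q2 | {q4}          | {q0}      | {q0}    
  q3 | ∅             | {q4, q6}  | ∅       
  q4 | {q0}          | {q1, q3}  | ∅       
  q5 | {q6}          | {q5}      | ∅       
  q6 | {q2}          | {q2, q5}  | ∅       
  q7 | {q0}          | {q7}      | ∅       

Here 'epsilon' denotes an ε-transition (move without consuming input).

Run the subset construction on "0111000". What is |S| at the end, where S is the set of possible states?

5

Start: ε-closure({q0}) = {q0, q1}.
Read '0': {q0, q1} → {q0, q1, q2, q7}.
Read '1': {q0, q1, q2, q7} → {q0, q1, q3, q5, q7}.
Read '1': {q0, q1, q3, q5, q7} → {q3, q4, q5, q6, q7}.
Read '1': {q3, q4, q5, q6, q7} → {q0, q1, q2, q3, q4, q5, q6, q7}.
Read '0': {q0, q1, q2, q3, q4, q5, q6, q7} → {q0, q1, q2, q4, q6, q7}.
Read '0': {q0, q1, q2, q4, q6, q7} → {q0, q1, q2, q4, q7}.
Read '0': {q0, q1, q2, q4, q7} → {q0, q1, q2, q4, q7}.
That set has 5 states.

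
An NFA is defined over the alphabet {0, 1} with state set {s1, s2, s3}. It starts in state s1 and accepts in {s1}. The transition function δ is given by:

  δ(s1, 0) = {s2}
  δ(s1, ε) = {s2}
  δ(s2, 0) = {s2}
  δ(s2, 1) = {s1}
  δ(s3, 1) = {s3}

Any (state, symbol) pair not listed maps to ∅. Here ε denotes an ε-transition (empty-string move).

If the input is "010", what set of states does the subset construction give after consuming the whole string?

Start: ε-closure({s1}) = {s1, s2}.
Read '0': {s1, s2} → {s2}.
Read '1': {s2} → {s1, s2}.
Read '0': {s1, s2} → {s2}.

{s2}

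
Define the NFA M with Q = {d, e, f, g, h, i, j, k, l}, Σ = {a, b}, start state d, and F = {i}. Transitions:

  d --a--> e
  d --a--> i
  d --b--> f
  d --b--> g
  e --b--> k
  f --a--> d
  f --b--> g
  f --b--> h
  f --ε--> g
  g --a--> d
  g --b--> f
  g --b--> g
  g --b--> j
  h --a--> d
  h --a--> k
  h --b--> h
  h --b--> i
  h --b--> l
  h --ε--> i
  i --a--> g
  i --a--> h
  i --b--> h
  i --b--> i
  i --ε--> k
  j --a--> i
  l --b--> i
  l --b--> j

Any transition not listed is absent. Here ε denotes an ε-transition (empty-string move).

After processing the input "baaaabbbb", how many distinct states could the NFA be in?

7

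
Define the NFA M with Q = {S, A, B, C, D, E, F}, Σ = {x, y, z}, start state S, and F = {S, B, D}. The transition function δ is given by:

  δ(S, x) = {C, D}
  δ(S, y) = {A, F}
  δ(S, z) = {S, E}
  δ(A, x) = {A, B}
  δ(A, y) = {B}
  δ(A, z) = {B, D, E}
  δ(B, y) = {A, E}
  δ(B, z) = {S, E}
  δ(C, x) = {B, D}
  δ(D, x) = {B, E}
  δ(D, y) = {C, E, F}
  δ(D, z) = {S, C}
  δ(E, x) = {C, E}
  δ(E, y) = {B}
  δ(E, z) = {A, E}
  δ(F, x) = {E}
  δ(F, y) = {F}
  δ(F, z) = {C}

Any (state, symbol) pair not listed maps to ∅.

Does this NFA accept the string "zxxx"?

Yes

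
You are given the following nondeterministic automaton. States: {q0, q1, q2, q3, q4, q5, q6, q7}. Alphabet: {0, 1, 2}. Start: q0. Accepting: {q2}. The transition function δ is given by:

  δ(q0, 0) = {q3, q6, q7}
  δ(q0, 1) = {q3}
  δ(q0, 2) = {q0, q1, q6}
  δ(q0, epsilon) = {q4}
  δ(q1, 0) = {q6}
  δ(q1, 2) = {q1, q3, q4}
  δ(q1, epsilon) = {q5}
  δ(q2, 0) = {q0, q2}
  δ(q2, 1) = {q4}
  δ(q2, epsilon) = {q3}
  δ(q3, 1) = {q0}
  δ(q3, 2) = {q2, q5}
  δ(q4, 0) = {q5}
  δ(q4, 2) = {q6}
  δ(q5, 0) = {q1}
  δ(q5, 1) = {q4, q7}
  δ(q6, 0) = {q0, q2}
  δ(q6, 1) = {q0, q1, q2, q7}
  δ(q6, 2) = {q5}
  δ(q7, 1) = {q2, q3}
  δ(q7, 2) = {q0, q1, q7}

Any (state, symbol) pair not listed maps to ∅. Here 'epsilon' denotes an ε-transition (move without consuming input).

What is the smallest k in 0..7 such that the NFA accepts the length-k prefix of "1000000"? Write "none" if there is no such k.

none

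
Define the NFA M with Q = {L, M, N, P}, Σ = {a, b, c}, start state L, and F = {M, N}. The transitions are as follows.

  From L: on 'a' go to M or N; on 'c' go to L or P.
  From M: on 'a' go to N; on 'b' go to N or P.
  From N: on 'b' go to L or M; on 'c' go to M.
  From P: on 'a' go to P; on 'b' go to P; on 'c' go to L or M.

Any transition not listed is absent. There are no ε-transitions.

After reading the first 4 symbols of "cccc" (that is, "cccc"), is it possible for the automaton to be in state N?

No

Start in {L}.
Read 'c': {L} → {L, P}.
Read 'c': {L, P} → {L, M, P}.
Read 'c': {L, M, P} → {L, M, P}.
Read 'c': {L, M, P} → {L, M, P}.
State N is not in {L, M, P}.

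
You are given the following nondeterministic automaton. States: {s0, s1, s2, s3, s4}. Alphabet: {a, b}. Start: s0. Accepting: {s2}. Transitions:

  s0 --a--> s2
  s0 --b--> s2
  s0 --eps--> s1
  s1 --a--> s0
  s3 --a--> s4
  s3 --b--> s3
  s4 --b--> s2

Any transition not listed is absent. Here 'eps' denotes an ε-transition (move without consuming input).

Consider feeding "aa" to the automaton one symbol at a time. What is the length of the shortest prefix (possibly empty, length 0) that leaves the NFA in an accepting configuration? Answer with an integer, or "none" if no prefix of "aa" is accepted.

1

Start: ε-closure({s0}) = {s0, s1}.
Read 'a': {s0, s1} → {s0, s1, s2}.
None of the earlier sets intersect F, but {s0, s1, s2} does.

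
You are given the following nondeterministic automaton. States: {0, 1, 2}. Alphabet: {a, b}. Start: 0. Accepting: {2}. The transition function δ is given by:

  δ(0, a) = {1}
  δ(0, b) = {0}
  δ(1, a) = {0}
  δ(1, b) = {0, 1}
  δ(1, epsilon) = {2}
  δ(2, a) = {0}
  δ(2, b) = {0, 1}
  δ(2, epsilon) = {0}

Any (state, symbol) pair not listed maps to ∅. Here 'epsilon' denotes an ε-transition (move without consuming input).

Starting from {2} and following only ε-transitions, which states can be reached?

Begin with {2}.
ε-move 2 → 0; add 0.

{0, 2}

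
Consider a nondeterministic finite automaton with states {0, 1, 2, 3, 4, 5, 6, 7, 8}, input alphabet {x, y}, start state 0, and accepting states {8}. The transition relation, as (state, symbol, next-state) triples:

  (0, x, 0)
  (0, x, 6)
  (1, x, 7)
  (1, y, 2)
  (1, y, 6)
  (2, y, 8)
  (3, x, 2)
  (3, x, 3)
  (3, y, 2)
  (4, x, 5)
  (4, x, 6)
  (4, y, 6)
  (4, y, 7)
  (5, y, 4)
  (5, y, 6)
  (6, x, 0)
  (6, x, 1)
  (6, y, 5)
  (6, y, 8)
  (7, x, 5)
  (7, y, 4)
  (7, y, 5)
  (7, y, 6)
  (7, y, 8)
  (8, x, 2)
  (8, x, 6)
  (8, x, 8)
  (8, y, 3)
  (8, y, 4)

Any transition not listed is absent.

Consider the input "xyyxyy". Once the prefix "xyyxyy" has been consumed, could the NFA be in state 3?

Yes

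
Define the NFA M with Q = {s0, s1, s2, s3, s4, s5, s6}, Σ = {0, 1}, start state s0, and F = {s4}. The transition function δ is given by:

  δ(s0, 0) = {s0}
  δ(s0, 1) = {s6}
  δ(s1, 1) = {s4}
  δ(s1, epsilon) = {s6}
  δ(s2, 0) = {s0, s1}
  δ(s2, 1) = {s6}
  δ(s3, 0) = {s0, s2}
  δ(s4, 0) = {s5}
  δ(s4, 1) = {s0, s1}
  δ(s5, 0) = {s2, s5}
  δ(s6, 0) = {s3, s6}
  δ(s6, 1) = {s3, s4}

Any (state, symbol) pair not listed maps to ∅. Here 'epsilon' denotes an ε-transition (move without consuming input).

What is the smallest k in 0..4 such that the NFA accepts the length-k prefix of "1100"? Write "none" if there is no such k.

2

Start in {s0}.
Read '1': {s0} → {s6}.
Read '1': {s6} → {s3, s4}.
None of the earlier sets intersect F, but {s3, s4} does.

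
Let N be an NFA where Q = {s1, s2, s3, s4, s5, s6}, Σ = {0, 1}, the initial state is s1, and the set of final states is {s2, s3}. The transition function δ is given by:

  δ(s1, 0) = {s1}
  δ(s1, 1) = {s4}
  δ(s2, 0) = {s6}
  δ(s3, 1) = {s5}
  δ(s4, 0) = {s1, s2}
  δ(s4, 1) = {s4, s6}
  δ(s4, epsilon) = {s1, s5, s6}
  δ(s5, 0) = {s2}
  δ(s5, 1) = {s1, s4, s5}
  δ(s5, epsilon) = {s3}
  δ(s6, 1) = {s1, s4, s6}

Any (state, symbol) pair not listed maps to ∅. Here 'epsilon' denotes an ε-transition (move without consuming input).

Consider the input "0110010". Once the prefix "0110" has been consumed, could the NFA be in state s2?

Yes

Start in {s1}.
Read '0': {s1} → {s1}.
Read '1': {s1} → {s1, s3, s4, s5, s6}.
Read '1': {s1, s3, s4, s5, s6} → {s1, s3, s4, s5, s6}.
Read '0': {s1, s3, s4, s5, s6} → {s1, s2}.
State s2 is in {s1, s2}.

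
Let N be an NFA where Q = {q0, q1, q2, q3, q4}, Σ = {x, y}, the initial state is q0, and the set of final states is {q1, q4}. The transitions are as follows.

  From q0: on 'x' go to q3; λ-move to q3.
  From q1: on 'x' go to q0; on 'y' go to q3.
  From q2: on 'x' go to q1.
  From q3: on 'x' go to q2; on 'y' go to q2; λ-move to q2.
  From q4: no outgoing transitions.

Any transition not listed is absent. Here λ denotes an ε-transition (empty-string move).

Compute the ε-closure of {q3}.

Begin with {q3}.
ε-move q3 → q2; add q2.

{q2, q3}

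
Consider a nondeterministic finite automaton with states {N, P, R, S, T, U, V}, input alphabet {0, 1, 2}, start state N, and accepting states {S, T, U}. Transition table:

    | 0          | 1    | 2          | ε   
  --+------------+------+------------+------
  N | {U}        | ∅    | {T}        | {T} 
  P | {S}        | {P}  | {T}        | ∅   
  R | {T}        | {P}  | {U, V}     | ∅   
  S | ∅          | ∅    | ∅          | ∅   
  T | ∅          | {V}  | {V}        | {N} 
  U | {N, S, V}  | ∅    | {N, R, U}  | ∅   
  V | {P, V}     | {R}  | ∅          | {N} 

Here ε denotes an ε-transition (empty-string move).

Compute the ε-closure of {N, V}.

{N, T, V}

Begin with {N, V}.
ε-move N → T; add T.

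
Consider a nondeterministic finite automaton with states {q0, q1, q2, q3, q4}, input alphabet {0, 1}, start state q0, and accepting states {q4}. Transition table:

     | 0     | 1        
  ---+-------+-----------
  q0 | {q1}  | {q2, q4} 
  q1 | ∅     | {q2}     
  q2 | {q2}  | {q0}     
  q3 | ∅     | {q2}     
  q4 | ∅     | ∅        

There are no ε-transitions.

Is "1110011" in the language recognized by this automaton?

Yes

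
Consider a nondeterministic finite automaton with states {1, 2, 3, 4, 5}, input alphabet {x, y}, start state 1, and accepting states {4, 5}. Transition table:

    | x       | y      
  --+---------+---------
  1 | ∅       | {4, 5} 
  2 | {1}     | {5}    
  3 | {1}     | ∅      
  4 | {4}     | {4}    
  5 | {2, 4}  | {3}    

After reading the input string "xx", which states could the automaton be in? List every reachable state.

∅

Start in {1}.
Read 'x': {1} → ∅.
The set is empty and remains empty for the remaining 1 symbol.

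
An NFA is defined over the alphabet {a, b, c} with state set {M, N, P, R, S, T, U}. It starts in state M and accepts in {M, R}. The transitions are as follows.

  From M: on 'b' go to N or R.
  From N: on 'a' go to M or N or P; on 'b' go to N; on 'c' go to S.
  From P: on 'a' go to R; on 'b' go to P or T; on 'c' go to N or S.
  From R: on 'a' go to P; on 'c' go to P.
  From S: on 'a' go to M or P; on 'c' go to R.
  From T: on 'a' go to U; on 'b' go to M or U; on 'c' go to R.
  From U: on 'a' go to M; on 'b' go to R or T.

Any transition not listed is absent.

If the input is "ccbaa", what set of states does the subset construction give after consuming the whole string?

Start in {M}.
Read 'c': {M} → ∅.
The set is empty and remains empty for the remaining 4 symbols.

∅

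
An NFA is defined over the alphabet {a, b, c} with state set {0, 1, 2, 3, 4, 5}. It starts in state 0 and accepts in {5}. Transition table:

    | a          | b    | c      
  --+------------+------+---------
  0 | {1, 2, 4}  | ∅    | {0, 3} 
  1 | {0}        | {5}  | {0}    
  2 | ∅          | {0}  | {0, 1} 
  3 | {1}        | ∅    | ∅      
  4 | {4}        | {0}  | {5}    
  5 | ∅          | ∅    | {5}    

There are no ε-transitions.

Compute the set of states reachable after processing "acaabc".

Start in {0}.
Read 'a': {0} → {1, 2, 4}.
Read 'c': {1, 2, 4} → {0, 1, 5}.
Read 'a': {0, 1, 5} → {0, 1, 2, 4}.
Read 'a': {0, 1, 2, 4} → {0, 1, 2, 4}.
Read 'b': {0, 1, 2, 4} → {0, 5}.
Read 'c': {0, 5} → {0, 3, 5}.

{0, 3, 5}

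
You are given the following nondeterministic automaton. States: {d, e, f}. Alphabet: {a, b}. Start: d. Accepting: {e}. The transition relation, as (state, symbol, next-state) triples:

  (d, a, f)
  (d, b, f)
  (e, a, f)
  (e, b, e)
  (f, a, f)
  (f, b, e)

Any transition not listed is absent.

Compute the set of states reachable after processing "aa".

{f}

Start in {d}.
Read 'a': d→{f}; now {f}.
Read 'a': f→{f}; now {f}.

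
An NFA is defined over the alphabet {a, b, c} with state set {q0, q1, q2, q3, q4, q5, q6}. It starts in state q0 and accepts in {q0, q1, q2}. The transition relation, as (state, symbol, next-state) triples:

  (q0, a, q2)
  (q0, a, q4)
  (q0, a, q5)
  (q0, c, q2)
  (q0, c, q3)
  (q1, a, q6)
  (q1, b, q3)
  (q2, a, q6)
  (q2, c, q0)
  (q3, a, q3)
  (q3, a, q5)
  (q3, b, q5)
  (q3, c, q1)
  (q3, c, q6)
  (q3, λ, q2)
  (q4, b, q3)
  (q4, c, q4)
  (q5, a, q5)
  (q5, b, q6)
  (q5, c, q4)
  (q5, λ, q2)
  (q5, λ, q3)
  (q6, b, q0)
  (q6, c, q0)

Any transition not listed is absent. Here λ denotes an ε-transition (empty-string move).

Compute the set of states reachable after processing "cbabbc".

Start in {q0}.
Read 'c': {q0} → {q2, q3}.
Read 'b': {q2, q3} → {q2, q3, q5}.
Read 'a': {q2, q3, q5} → {q2, q3, q5, q6}.
Read 'b': {q2, q3, q5, q6} → {q0, q2, q3, q5, q6}.
Read 'b': {q0, q2, q3, q5, q6} → {q0, q2, q3, q5, q6}.
Read 'c': {q0, q2, q3, q5, q6} → {q0, q1, q2, q3, q4, q6}.

{q0, q1, q2, q3, q4, q6}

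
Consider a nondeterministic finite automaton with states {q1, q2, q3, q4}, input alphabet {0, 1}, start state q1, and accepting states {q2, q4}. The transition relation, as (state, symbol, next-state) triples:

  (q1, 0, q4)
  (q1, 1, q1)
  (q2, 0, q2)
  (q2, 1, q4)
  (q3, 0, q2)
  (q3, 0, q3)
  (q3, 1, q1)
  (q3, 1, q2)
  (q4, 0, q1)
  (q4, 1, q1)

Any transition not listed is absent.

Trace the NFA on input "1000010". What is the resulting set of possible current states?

{q4}

Start in {q1}.
Read '1': q1→{q1}; now {q1}.
Read '0': q1→{q4}; now {q4}.
Read '0': q4→{q1}; now {q1}.
Read '0': q1→{q4}; now {q4}.
Read '0': q4→{q1}; now {q1}.
Read '1': q1→{q1}; now {q1}.
Read '0': q1→{q4}; now {q4}.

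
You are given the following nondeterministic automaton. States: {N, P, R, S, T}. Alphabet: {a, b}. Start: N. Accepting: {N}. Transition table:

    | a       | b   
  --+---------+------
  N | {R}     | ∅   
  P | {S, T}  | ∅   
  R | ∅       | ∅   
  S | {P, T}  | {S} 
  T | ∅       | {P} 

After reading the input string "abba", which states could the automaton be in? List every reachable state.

Start in {N}.
Read 'a': N→{R}; now {R}.
Read 'b': R→∅; now ∅.
The set is empty and remains empty for the remaining 2 symbols.

∅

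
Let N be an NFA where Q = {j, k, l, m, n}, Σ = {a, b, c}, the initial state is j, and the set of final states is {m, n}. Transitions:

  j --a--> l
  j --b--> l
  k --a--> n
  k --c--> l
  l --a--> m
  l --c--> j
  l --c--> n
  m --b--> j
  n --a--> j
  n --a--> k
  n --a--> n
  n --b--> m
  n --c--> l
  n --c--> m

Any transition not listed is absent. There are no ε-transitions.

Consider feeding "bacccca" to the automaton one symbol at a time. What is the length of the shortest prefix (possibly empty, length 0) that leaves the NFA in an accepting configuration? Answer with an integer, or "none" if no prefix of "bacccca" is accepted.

Start in {j}.
Read 'b': j→{l}; now {l}.
Read 'a': l→{m}; now {m}.
None of the earlier sets intersect F, but {m} does.

2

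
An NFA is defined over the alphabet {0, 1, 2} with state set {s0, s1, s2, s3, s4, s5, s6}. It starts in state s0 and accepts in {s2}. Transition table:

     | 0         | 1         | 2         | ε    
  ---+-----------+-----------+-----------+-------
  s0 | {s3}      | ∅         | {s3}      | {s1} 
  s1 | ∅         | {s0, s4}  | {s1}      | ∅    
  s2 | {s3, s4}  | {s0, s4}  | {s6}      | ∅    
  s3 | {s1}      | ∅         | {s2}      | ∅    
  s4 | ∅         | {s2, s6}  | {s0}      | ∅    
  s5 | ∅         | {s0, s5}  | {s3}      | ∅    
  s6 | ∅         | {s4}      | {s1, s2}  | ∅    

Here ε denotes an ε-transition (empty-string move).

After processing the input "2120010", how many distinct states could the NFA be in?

Start: ε-closure({s0}) = {s0, s1}.
Read '2': s0→{s3}, s1→{s1}; now {s1, s3}.
Read '1': s1→{s0, s4}, s3→∅; union {s0, s4}; ε-closure = {s0, s1, s4}.
Read '2': s0→{s3}, s1→{s1}, s4→{s0}; now {s0, s1, s3}.
Read '0': s0→{s3}, s1→∅, s3→{s1}; now {s1, s3}.
Read '0': s1→∅, s3→{s1}; now {s1}.
Read '1': s1→{s0, s4}; union {s0, s4}; ε-closure = {s0, s1, s4}.
Read '0': s0→{s3}, s1→∅, s4→∅; now {s3}.
That set has 1 state.

1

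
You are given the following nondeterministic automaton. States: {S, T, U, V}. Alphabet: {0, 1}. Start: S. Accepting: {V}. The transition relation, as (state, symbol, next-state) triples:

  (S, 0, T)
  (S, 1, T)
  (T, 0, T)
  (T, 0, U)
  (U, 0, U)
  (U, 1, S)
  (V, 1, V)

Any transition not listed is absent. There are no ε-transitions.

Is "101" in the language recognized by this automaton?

No

Start in {S}.
Read '1': {S} → {T}.
Read '0': {T} → {T, U}.
Read '1': {T, U} → {S}.
The final set {S} contains no accepting state.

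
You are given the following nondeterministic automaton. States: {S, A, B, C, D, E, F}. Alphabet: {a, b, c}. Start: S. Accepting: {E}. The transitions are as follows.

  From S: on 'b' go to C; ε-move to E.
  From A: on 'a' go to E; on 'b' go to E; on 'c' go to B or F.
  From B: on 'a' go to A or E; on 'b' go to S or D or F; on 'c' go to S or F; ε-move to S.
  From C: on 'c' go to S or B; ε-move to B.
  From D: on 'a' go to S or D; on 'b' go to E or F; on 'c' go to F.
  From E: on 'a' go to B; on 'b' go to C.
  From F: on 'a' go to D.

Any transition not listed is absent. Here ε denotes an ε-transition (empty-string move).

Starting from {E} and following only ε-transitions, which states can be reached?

Begin with {E}.
No ε-moves leave this set, so the closure equals the set itself.

{E}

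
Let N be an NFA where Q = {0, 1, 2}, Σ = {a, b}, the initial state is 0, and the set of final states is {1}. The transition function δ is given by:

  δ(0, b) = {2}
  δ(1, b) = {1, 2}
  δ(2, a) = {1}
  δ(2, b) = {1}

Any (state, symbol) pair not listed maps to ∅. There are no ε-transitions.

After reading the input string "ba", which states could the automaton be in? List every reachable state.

{1}

Start in {0}.
Read 'b': 0→{2}; now {2}.
Read 'a': 2→{1}; now {1}.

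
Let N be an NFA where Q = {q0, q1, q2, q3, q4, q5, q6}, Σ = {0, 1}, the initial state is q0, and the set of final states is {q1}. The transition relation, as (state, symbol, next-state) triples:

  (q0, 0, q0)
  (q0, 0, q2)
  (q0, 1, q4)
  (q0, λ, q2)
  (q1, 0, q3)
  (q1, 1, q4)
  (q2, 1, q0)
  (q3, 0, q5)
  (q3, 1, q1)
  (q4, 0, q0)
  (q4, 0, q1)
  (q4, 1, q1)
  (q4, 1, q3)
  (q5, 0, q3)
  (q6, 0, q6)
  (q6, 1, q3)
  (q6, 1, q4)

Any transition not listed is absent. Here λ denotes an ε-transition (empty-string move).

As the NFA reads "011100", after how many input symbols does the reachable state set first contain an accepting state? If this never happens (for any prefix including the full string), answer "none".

Start: ε-closure({q0}) = {q0, q2}.
Read '0': q0→{q0, q2}, q2→∅; now {q0, q2}.
Read '1': q0→{q4}, q2→{q0}; union {q0, q4}; ε-closure = {q0, q2, q4}.
Read '1': q0→{q4}, q2→{q0}, q4→{q1, q3}; union {q0, q1, q3, q4}; ε-closure = {q0, q1, q2, q3, q4}.
None of the earlier sets intersect F, but {q0, q1, q2, q3, q4} does.

3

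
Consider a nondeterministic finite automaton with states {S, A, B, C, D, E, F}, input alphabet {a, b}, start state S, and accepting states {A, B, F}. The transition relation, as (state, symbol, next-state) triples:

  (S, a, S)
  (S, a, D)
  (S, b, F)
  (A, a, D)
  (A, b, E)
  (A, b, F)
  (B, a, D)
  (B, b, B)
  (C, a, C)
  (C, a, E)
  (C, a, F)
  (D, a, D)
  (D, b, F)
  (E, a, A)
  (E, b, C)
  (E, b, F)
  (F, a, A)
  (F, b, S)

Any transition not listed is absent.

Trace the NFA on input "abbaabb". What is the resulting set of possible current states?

{S}

Start in {S}.
Read 'a': S→{S, D}; now {S, D}.
Read 'b': S→{F}, D→{F}; now {F}.
Read 'b': F→{S}; now {S}.
Read 'a': S→{S, D}; now {S, D}.
Read 'a': S→{S, D}, D→{D}; now {S, D}.
Read 'b': S→{F}, D→{F}; now {F}.
Read 'b': F→{S}; now {S}.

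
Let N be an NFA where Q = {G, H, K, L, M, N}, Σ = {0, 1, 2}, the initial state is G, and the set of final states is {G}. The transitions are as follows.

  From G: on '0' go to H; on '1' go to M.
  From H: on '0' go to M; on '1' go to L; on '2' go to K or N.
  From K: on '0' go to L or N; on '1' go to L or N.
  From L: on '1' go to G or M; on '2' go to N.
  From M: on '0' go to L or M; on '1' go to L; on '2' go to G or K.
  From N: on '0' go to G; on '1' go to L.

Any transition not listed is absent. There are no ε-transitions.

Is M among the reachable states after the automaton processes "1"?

Start in {G}.
Read '1': {G} → {M}.
State M is in {M}.

Yes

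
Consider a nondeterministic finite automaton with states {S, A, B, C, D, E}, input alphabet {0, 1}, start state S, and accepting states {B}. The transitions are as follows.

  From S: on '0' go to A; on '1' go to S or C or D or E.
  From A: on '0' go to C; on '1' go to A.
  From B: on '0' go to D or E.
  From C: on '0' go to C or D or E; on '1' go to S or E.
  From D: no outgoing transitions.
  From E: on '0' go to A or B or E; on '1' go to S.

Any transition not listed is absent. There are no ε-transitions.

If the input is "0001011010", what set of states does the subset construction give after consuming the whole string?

Start in {S}.
Read '0': {S} → {A}.
Read '0': {A} → {C}.
Read '0': {C} → {C, D, E}.
Read '1': {C, D, E} → {S, E}.
Read '0': {S, E} → {A, B, E}.
Read '1': {A, B, E} → {S, A}.
Read '1': {S, A} → {S, A, C, D, E}.
Read '0': {S, A, C, D, E} → {A, B, C, D, E}.
Read '1': {A, B, C, D, E} → {S, A, E}.
Read '0': {S, A, E} → {A, B, C, E}.

{A, B, C, E}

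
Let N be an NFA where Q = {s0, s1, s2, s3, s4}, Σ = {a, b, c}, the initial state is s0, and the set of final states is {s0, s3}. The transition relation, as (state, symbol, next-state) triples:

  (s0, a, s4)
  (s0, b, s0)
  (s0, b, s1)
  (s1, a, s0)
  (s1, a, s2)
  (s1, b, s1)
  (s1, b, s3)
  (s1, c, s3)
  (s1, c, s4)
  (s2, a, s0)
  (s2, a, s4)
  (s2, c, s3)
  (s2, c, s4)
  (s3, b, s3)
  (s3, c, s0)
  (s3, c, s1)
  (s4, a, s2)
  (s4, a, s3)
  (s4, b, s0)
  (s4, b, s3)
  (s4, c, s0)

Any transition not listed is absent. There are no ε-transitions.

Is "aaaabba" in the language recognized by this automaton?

Yes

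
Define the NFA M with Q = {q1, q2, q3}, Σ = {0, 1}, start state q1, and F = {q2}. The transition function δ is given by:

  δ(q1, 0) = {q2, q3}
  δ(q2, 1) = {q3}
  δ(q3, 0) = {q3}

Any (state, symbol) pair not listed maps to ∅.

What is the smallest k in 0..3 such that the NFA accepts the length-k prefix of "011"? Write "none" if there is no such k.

1

Start in {q1}.
Read '0': {q1} → {q2, q3}.
None of the earlier sets intersect F, but {q2, q3} does.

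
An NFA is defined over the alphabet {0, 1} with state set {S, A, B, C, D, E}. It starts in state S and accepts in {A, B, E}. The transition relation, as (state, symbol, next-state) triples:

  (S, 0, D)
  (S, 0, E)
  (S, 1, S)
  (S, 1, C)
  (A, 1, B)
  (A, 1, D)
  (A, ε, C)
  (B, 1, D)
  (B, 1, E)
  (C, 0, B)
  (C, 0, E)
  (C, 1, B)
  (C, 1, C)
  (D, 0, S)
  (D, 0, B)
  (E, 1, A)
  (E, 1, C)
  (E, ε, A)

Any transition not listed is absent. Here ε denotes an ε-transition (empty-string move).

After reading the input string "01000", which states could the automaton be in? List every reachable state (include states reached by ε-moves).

{S, A, B, C, E}

Start in {S}.
Read '0': S→{D, E}; union {D, E}; ε-closure = {A, C, D, E}.
Read '1': A→{B, D}, C→{B, C}, D→∅, E→{A, C}; now {A, B, C, D}.
Read '0': A→∅, B→∅, C→{B, E}, D→{S, B}; union {S, B, E}; ε-closure = {S, A, B, C, E}.
Read '0': S→{D, E}, A→∅, B→∅, C→{B, E}, E→∅; union {B, D, E}; ε-closure = {A, B, C, D, E}.
Read '0': A→∅, B→∅, C→{B, E}, D→{S, B}, E→∅; union {S, B, E}; ε-closure = {S, A, B, C, E}.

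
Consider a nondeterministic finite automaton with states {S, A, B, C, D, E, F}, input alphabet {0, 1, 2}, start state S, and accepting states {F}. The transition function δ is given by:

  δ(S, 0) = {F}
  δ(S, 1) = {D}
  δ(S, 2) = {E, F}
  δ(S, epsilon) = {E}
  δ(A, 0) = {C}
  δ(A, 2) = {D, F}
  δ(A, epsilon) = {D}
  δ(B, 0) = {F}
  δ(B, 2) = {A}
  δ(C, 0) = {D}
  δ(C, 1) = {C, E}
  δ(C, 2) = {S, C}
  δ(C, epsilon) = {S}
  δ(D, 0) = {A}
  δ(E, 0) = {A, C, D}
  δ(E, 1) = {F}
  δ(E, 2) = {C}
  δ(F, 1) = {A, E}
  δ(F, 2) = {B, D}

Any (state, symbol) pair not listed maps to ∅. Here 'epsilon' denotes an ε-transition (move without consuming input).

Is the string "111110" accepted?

Start: ε-closure({S}) = {S, E}.
Read '1': {S, E} → {D, F}.
Read '1': {D, F} → {A, D, E}.
Read '1': {A, D, E} → {F}.
Read '1': {F} → {A, D, E}.
Read '1': {A, D, E} → {F}.
Read '0': {F} → ∅.
The final set ∅ contains no accepting state.

No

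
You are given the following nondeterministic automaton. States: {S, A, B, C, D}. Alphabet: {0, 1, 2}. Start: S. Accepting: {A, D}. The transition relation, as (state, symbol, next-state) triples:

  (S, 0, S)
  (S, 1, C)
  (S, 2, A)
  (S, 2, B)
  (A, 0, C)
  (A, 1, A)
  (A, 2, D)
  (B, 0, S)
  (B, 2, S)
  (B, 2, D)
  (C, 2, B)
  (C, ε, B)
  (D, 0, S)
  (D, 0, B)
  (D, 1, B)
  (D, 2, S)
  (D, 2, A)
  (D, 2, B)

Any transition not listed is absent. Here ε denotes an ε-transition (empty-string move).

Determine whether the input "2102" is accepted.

Yes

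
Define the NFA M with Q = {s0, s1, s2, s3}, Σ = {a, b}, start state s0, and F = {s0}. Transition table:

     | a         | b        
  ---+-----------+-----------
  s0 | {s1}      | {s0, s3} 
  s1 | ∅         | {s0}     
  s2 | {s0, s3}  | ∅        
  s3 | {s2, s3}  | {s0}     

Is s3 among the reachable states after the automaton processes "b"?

Start in {s0}.
Read 'b': {s0} → {s0, s3}.
State s3 is in {s0, s3}.

Yes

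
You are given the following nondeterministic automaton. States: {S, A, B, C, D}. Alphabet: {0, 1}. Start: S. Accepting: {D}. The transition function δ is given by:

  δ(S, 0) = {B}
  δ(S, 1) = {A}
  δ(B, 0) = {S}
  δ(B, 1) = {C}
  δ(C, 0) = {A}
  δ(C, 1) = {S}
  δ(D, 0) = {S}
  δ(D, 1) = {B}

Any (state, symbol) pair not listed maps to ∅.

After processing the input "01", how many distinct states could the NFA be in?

1

Start in {S}.
Read '0': S→{B}; now {B}.
Read '1': B→{C}; now {C}.
That set has 1 state.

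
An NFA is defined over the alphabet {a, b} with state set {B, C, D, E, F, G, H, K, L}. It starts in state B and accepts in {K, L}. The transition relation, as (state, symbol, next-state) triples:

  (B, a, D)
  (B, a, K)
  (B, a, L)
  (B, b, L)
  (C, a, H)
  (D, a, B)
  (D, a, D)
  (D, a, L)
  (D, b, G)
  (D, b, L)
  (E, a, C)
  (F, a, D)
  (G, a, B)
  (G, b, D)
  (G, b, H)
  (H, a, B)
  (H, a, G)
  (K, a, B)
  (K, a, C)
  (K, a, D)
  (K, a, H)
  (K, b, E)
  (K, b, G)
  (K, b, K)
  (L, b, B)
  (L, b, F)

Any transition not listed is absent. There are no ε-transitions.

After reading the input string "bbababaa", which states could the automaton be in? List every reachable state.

{B, C, D, G, H, K, L}

Start in {B}.
Read 'b': B→{L}; now {L}.
Read 'b': L→{B, F}; now {B, F}.
Read 'a': B→{D, K, L}, F→{D}; now {D, K, L}.
Read 'b': D→{G, L}, K→{E, G, K}, L→{B, F}; now {B, E, F, G, K, L}.
Read 'a': B→{D, K, L}, E→{C}, F→{D}, G→{B}, K→{B, C, D, H}, L→∅; now {B, C, D, H, K, L}.
Read 'b': B→{L}, C→∅, D→{G, L}, H→∅, K→{E, G, K}, L→{B, F}; now {B, E, F, G, K, L}.
Read 'a': B→{D, K, L}, E→{C}, F→{D}, G→{B}, K→{B, C, D, H}, L→∅; now {B, C, D, H, K, L}.
Read 'a': B→{D, K, L}, C→{H}, D→{B, D, L}, H→{B, G}, K→{B, C, D, H}, L→∅; now {B, C, D, G, H, K, L}.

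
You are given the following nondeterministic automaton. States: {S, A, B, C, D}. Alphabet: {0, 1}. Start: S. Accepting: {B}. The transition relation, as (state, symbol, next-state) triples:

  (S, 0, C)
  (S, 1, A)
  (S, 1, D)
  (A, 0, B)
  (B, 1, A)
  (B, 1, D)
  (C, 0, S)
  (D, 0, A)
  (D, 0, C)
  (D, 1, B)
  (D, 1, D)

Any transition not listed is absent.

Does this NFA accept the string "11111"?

Yes

Start in {S}.
Read '1': S→{A, D}; now {A, D}.
Read '1': A→∅, D→{B, D}; now {B, D}.
Read '1': B→{A, D}, D→{B, D}; now {A, B, D}.
Read '1': A→∅, B→{A, D}, D→{B, D}; now {A, B, D}.
Read '1': A→∅, B→{A, D}, D→{B, D}; now {A, B, D}.
The final set {A, B, D} contains the accepting state B.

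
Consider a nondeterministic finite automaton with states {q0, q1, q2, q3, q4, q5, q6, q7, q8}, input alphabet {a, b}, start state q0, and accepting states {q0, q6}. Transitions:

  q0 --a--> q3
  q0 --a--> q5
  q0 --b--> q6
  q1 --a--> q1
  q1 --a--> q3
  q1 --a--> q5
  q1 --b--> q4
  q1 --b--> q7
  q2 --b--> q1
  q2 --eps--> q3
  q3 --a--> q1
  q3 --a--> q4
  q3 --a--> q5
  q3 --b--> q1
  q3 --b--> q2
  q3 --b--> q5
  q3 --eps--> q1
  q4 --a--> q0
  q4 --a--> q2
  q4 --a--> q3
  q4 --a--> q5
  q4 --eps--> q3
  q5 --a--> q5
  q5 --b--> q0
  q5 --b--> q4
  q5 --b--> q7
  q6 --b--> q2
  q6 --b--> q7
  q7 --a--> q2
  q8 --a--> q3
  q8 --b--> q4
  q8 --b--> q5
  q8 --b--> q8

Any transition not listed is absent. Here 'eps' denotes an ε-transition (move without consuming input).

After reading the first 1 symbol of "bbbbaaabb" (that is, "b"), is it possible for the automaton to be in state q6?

Yes

Start in {q0}.
Read 'b': q0→{q6}; now {q6}.
State q6 is in {q6}.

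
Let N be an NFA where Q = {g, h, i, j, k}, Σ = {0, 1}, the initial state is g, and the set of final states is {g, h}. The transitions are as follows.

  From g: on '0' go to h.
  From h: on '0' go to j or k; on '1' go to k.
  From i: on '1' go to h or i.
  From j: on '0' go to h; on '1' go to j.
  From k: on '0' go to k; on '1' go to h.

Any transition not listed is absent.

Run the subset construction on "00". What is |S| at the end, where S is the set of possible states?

Start in {g}.
Read '0': g→{h}; now {h}.
Read '0': h→{j, k}; now {j, k}.
That set has 2 states.

2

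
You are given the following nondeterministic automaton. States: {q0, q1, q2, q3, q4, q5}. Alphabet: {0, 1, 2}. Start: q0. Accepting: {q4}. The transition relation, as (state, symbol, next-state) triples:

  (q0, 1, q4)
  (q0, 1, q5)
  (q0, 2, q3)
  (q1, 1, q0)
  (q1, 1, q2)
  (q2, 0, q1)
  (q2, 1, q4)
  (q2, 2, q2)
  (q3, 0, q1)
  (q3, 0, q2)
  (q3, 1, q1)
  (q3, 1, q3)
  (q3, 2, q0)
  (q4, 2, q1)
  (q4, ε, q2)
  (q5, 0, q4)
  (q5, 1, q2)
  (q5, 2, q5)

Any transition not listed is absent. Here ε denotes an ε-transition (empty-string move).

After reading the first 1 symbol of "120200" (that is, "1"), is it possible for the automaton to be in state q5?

Yes

Start in {q0}.
Read '1': {q0} → {q2, q4, q5}.
State q5 is in {q2, q4, q5}.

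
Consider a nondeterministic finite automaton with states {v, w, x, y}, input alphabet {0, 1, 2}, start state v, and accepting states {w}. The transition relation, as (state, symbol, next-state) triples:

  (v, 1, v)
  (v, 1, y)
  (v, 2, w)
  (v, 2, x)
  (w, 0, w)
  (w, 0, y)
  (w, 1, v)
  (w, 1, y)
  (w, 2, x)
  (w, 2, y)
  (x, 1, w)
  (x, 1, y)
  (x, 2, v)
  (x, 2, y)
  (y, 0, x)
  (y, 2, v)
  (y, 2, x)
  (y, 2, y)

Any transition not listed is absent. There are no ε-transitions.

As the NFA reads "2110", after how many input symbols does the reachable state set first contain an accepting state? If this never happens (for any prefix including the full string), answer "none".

1

Start in {v}.
Read '2': v→{w, x}; now {w, x}.
None of the earlier sets intersect F, but {w, x} does.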